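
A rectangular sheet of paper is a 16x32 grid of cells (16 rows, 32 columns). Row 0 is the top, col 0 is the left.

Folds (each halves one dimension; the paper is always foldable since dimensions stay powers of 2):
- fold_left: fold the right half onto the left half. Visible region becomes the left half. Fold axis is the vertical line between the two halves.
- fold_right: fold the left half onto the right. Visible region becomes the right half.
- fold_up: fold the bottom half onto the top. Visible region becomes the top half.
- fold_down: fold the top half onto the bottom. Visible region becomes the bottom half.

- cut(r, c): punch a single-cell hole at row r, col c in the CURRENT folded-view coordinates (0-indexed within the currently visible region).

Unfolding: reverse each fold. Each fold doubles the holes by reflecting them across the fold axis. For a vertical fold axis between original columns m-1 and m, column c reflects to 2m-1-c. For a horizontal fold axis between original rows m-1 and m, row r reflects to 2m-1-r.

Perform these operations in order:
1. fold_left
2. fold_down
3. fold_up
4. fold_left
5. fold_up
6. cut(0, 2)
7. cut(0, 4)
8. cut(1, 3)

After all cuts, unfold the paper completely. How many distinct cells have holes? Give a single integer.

Op 1 fold_left: fold axis v@16; visible region now rows[0,16) x cols[0,16) = 16x16
Op 2 fold_down: fold axis h@8; visible region now rows[8,16) x cols[0,16) = 8x16
Op 3 fold_up: fold axis h@12; visible region now rows[8,12) x cols[0,16) = 4x16
Op 4 fold_left: fold axis v@8; visible region now rows[8,12) x cols[0,8) = 4x8
Op 5 fold_up: fold axis h@10; visible region now rows[8,10) x cols[0,8) = 2x8
Op 6 cut(0, 2): punch at orig (8,2); cuts so far [(8, 2)]; region rows[8,10) x cols[0,8) = 2x8
Op 7 cut(0, 4): punch at orig (8,4); cuts so far [(8, 2), (8, 4)]; region rows[8,10) x cols[0,8) = 2x8
Op 8 cut(1, 3): punch at orig (9,3); cuts so far [(8, 2), (8, 4), (9, 3)]; region rows[8,10) x cols[0,8) = 2x8
Unfold 1 (reflect across h@10): 6 holes -> [(8, 2), (8, 4), (9, 3), (10, 3), (11, 2), (11, 4)]
Unfold 2 (reflect across v@8): 12 holes -> [(8, 2), (8, 4), (8, 11), (8, 13), (9, 3), (9, 12), (10, 3), (10, 12), (11, 2), (11, 4), (11, 11), (11, 13)]
Unfold 3 (reflect across h@12): 24 holes -> [(8, 2), (8, 4), (8, 11), (8, 13), (9, 3), (9, 12), (10, 3), (10, 12), (11, 2), (11, 4), (11, 11), (11, 13), (12, 2), (12, 4), (12, 11), (12, 13), (13, 3), (13, 12), (14, 3), (14, 12), (15, 2), (15, 4), (15, 11), (15, 13)]
Unfold 4 (reflect across h@8): 48 holes -> [(0, 2), (0, 4), (0, 11), (0, 13), (1, 3), (1, 12), (2, 3), (2, 12), (3, 2), (3, 4), (3, 11), (3, 13), (4, 2), (4, 4), (4, 11), (4, 13), (5, 3), (5, 12), (6, 3), (6, 12), (7, 2), (7, 4), (7, 11), (7, 13), (8, 2), (8, 4), (8, 11), (8, 13), (9, 3), (9, 12), (10, 3), (10, 12), (11, 2), (11, 4), (11, 11), (11, 13), (12, 2), (12, 4), (12, 11), (12, 13), (13, 3), (13, 12), (14, 3), (14, 12), (15, 2), (15, 4), (15, 11), (15, 13)]
Unfold 5 (reflect across v@16): 96 holes -> [(0, 2), (0, 4), (0, 11), (0, 13), (0, 18), (0, 20), (0, 27), (0, 29), (1, 3), (1, 12), (1, 19), (1, 28), (2, 3), (2, 12), (2, 19), (2, 28), (3, 2), (3, 4), (3, 11), (3, 13), (3, 18), (3, 20), (3, 27), (3, 29), (4, 2), (4, 4), (4, 11), (4, 13), (4, 18), (4, 20), (4, 27), (4, 29), (5, 3), (5, 12), (5, 19), (5, 28), (6, 3), (6, 12), (6, 19), (6, 28), (7, 2), (7, 4), (7, 11), (7, 13), (7, 18), (7, 20), (7, 27), (7, 29), (8, 2), (8, 4), (8, 11), (8, 13), (8, 18), (8, 20), (8, 27), (8, 29), (9, 3), (9, 12), (9, 19), (9, 28), (10, 3), (10, 12), (10, 19), (10, 28), (11, 2), (11, 4), (11, 11), (11, 13), (11, 18), (11, 20), (11, 27), (11, 29), (12, 2), (12, 4), (12, 11), (12, 13), (12, 18), (12, 20), (12, 27), (12, 29), (13, 3), (13, 12), (13, 19), (13, 28), (14, 3), (14, 12), (14, 19), (14, 28), (15, 2), (15, 4), (15, 11), (15, 13), (15, 18), (15, 20), (15, 27), (15, 29)]

Answer: 96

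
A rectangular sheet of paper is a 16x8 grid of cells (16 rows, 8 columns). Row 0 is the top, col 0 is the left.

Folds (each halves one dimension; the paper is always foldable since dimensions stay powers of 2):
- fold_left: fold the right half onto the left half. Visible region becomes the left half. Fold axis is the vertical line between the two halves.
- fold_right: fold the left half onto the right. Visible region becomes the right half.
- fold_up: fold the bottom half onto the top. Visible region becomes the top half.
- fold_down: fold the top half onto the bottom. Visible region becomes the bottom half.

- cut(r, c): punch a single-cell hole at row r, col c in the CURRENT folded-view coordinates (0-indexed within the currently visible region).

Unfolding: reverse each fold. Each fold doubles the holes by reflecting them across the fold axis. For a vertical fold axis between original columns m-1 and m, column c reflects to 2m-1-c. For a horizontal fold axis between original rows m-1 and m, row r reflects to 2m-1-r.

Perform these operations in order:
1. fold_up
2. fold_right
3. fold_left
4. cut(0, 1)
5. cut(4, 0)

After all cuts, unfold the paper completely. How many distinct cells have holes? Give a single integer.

Answer: 16

Derivation:
Op 1 fold_up: fold axis h@8; visible region now rows[0,8) x cols[0,8) = 8x8
Op 2 fold_right: fold axis v@4; visible region now rows[0,8) x cols[4,8) = 8x4
Op 3 fold_left: fold axis v@6; visible region now rows[0,8) x cols[4,6) = 8x2
Op 4 cut(0, 1): punch at orig (0,5); cuts so far [(0, 5)]; region rows[0,8) x cols[4,6) = 8x2
Op 5 cut(4, 0): punch at orig (4,4); cuts so far [(0, 5), (4, 4)]; region rows[0,8) x cols[4,6) = 8x2
Unfold 1 (reflect across v@6): 4 holes -> [(0, 5), (0, 6), (4, 4), (4, 7)]
Unfold 2 (reflect across v@4): 8 holes -> [(0, 1), (0, 2), (0, 5), (0, 6), (4, 0), (4, 3), (4, 4), (4, 7)]
Unfold 3 (reflect across h@8): 16 holes -> [(0, 1), (0, 2), (0, 5), (0, 6), (4, 0), (4, 3), (4, 4), (4, 7), (11, 0), (11, 3), (11, 4), (11, 7), (15, 1), (15, 2), (15, 5), (15, 6)]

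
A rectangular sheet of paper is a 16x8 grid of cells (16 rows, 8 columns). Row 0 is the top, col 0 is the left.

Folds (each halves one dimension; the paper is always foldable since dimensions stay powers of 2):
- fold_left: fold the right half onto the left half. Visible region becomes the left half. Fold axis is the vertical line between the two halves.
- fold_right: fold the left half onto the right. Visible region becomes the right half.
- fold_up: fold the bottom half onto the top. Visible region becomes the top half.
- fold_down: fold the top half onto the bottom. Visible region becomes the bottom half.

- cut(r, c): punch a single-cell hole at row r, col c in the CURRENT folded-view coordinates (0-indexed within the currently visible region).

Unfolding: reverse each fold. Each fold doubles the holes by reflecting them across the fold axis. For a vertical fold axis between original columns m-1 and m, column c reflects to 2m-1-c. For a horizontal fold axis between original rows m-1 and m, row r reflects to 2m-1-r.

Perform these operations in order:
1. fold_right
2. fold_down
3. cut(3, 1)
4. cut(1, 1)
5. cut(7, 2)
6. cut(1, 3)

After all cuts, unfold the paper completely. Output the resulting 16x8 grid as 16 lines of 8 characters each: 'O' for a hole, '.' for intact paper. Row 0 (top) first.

Answer: .O....O.
........
........
........
..O..O..
........
O.O..O.O
........
........
O.O..O.O
........
..O..O..
........
........
........
.O....O.

Derivation:
Op 1 fold_right: fold axis v@4; visible region now rows[0,16) x cols[4,8) = 16x4
Op 2 fold_down: fold axis h@8; visible region now rows[8,16) x cols[4,8) = 8x4
Op 3 cut(3, 1): punch at orig (11,5); cuts so far [(11, 5)]; region rows[8,16) x cols[4,8) = 8x4
Op 4 cut(1, 1): punch at orig (9,5); cuts so far [(9, 5), (11, 5)]; region rows[8,16) x cols[4,8) = 8x4
Op 5 cut(7, 2): punch at orig (15,6); cuts so far [(9, 5), (11, 5), (15, 6)]; region rows[8,16) x cols[4,8) = 8x4
Op 6 cut(1, 3): punch at orig (9,7); cuts so far [(9, 5), (9, 7), (11, 5), (15, 6)]; region rows[8,16) x cols[4,8) = 8x4
Unfold 1 (reflect across h@8): 8 holes -> [(0, 6), (4, 5), (6, 5), (6, 7), (9, 5), (9, 7), (11, 5), (15, 6)]
Unfold 2 (reflect across v@4): 16 holes -> [(0, 1), (0, 6), (4, 2), (4, 5), (6, 0), (6, 2), (6, 5), (6, 7), (9, 0), (9, 2), (9, 5), (9, 7), (11, 2), (11, 5), (15, 1), (15, 6)]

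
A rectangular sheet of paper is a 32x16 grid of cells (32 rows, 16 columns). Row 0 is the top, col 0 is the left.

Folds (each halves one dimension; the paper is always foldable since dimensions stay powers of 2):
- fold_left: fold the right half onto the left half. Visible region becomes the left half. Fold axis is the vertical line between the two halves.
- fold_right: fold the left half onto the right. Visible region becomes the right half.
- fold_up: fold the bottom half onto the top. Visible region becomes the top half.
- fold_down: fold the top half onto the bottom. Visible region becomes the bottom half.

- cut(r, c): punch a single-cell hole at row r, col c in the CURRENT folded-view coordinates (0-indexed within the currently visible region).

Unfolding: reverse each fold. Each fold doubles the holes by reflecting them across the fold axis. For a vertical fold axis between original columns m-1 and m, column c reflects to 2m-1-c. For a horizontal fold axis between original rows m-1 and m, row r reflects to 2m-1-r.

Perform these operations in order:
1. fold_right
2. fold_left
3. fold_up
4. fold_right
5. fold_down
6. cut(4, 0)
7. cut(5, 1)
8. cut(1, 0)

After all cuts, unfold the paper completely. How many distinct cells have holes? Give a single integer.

Op 1 fold_right: fold axis v@8; visible region now rows[0,32) x cols[8,16) = 32x8
Op 2 fold_left: fold axis v@12; visible region now rows[0,32) x cols[8,12) = 32x4
Op 3 fold_up: fold axis h@16; visible region now rows[0,16) x cols[8,12) = 16x4
Op 4 fold_right: fold axis v@10; visible region now rows[0,16) x cols[10,12) = 16x2
Op 5 fold_down: fold axis h@8; visible region now rows[8,16) x cols[10,12) = 8x2
Op 6 cut(4, 0): punch at orig (12,10); cuts so far [(12, 10)]; region rows[8,16) x cols[10,12) = 8x2
Op 7 cut(5, 1): punch at orig (13,11); cuts so far [(12, 10), (13, 11)]; region rows[8,16) x cols[10,12) = 8x2
Op 8 cut(1, 0): punch at orig (9,10); cuts so far [(9, 10), (12, 10), (13, 11)]; region rows[8,16) x cols[10,12) = 8x2
Unfold 1 (reflect across h@8): 6 holes -> [(2, 11), (3, 10), (6, 10), (9, 10), (12, 10), (13, 11)]
Unfold 2 (reflect across v@10): 12 holes -> [(2, 8), (2, 11), (3, 9), (3, 10), (6, 9), (6, 10), (9, 9), (9, 10), (12, 9), (12, 10), (13, 8), (13, 11)]
Unfold 3 (reflect across h@16): 24 holes -> [(2, 8), (2, 11), (3, 9), (3, 10), (6, 9), (6, 10), (9, 9), (9, 10), (12, 9), (12, 10), (13, 8), (13, 11), (18, 8), (18, 11), (19, 9), (19, 10), (22, 9), (22, 10), (25, 9), (25, 10), (28, 9), (28, 10), (29, 8), (29, 11)]
Unfold 4 (reflect across v@12): 48 holes -> [(2, 8), (2, 11), (2, 12), (2, 15), (3, 9), (3, 10), (3, 13), (3, 14), (6, 9), (6, 10), (6, 13), (6, 14), (9, 9), (9, 10), (9, 13), (9, 14), (12, 9), (12, 10), (12, 13), (12, 14), (13, 8), (13, 11), (13, 12), (13, 15), (18, 8), (18, 11), (18, 12), (18, 15), (19, 9), (19, 10), (19, 13), (19, 14), (22, 9), (22, 10), (22, 13), (22, 14), (25, 9), (25, 10), (25, 13), (25, 14), (28, 9), (28, 10), (28, 13), (28, 14), (29, 8), (29, 11), (29, 12), (29, 15)]
Unfold 5 (reflect across v@8): 96 holes -> [(2, 0), (2, 3), (2, 4), (2, 7), (2, 8), (2, 11), (2, 12), (2, 15), (3, 1), (3, 2), (3, 5), (3, 6), (3, 9), (3, 10), (3, 13), (3, 14), (6, 1), (6, 2), (6, 5), (6, 6), (6, 9), (6, 10), (6, 13), (6, 14), (9, 1), (9, 2), (9, 5), (9, 6), (9, 9), (9, 10), (9, 13), (9, 14), (12, 1), (12, 2), (12, 5), (12, 6), (12, 9), (12, 10), (12, 13), (12, 14), (13, 0), (13, 3), (13, 4), (13, 7), (13, 8), (13, 11), (13, 12), (13, 15), (18, 0), (18, 3), (18, 4), (18, 7), (18, 8), (18, 11), (18, 12), (18, 15), (19, 1), (19, 2), (19, 5), (19, 6), (19, 9), (19, 10), (19, 13), (19, 14), (22, 1), (22, 2), (22, 5), (22, 6), (22, 9), (22, 10), (22, 13), (22, 14), (25, 1), (25, 2), (25, 5), (25, 6), (25, 9), (25, 10), (25, 13), (25, 14), (28, 1), (28, 2), (28, 5), (28, 6), (28, 9), (28, 10), (28, 13), (28, 14), (29, 0), (29, 3), (29, 4), (29, 7), (29, 8), (29, 11), (29, 12), (29, 15)]

Answer: 96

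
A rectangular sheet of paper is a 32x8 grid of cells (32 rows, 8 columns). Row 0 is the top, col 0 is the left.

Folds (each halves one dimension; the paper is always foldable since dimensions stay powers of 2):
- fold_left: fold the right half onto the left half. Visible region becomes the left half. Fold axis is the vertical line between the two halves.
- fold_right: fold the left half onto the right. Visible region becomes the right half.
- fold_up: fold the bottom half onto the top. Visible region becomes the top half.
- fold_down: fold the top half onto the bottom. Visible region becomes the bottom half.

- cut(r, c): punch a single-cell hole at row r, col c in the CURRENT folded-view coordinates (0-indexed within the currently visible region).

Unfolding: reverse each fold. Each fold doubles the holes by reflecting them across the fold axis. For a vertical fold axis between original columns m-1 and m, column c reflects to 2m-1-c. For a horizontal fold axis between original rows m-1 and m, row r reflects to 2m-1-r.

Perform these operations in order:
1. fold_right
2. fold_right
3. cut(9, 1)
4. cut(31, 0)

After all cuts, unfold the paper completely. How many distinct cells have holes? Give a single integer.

Answer: 8

Derivation:
Op 1 fold_right: fold axis v@4; visible region now rows[0,32) x cols[4,8) = 32x4
Op 2 fold_right: fold axis v@6; visible region now rows[0,32) x cols[6,8) = 32x2
Op 3 cut(9, 1): punch at orig (9,7); cuts so far [(9, 7)]; region rows[0,32) x cols[6,8) = 32x2
Op 4 cut(31, 0): punch at orig (31,6); cuts so far [(9, 7), (31, 6)]; region rows[0,32) x cols[6,8) = 32x2
Unfold 1 (reflect across v@6): 4 holes -> [(9, 4), (9, 7), (31, 5), (31, 6)]
Unfold 2 (reflect across v@4): 8 holes -> [(9, 0), (9, 3), (9, 4), (9, 7), (31, 1), (31, 2), (31, 5), (31, 6)]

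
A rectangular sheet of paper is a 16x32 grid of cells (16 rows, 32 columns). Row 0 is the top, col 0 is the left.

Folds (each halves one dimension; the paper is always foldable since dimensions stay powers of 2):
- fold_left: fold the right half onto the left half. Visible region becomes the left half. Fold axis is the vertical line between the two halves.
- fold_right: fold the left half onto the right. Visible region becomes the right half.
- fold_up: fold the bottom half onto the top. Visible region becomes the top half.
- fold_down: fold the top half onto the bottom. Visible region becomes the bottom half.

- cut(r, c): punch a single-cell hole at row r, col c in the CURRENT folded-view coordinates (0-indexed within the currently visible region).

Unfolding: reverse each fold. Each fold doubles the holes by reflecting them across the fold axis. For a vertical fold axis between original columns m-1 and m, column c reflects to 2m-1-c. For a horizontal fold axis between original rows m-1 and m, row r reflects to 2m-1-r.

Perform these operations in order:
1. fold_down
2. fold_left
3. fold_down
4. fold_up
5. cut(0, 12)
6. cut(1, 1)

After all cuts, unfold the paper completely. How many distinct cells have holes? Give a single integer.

Answer: 32

Derivation:
Op 1 fold_down: fold axis h@8; visible region now rows[8,16) x cols[0,32) = 8x32
Op 2 fold_left: fold axis v@16; visible region now rows[8,16) x cols[0,16) = 8x16
Op 3 fold_down: fold axis h@12; visible region now rows[12,16) x cols[0,16) = 4x16
Op 4 fold_up: fold axis h@14; visible region now rows[12,14) x cols[0,16) = 2x16
Op 5 cut(0, 12): punch at orig (12,12); cuts so far [(12, 12)]; region rows[12,14) x cols[0,16) = 2x16
Op 6 cut(1, 1): punch at orig (13,1); cuts so far [(12, 12), (13, 1)]; region rows[12,14) x cols[0,16) = 2x16
Unfold 1 (reflect across h@14): 4 holes -> [(12, 12), (13, 1), (14, 1), (15, 12)]
Unfold 2 (reflect across h@12): 8 holes -> [(8, 12), (9, 1), (10, 1), (11, 12), (12, 12), (13, 1), (14, 1), (15, 12)]
Unfold 3 (reflect across v@16): 16 holes -> [(8, 12), (8, 19), (9, 1), (9, 30), (10, 1), (10, 30), (11, 12), (11, 19), (12, 12), (12, 19), (13, 1), (13, 30), (14, 1), (14, 30), (15, 12), (15, 19)]
Unfold 4 (reflect across h@8): 32 holes -> [(0, 12), (0, 19), (1, 1), (1, 30), (2, 1), (2, 30), (3, 12), (3, 19), (4, 12), (4, 19), (5, 1), (5, 30), (6, 1), (6, 30), (7, 12), (7, 19), (8, 12), (8, 19), (9, 1), (9, 30), (10, 1), (10, 30), (11, 12), (11, 19), (12, 12), (12, 19), (13, 1), (13, 30), (14, 1), (14, 30), (15, 12), (15, 19)]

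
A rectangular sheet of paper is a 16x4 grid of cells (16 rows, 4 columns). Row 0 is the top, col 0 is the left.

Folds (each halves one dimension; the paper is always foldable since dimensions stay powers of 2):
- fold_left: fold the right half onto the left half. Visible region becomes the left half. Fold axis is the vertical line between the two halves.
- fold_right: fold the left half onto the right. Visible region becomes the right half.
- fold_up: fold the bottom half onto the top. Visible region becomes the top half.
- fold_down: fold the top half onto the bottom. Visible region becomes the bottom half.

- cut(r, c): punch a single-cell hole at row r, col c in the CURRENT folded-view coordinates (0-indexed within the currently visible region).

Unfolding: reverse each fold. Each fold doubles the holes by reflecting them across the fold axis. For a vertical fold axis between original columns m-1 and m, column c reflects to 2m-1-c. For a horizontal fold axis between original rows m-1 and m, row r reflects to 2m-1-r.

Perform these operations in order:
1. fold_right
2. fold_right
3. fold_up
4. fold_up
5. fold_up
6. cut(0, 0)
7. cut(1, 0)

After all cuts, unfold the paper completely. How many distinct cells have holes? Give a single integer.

Answer: 64

Derivation:
Op 1 fold_right: fold axis v@2; visible region now rows[0,16) x cols[2,4) = 16x2
Op 2 fold_right: fold axis v@3; visible region now rows[0,16) x cols[3,4) = 16x1
Op 3 fold_up: fold axis h@8; visible region now rows[0,8) x cols[3,4) = 8x1
Op 4 fold_up: fold axis h@4; visible region now rows[0,4) x cols[3,4) = 4x1
Op 5 fold_up: fold axis h@2; visible region now rows[0,2) x cols[3,4) = 2x1
Op 6 cut(0, 0): punch at orig (0,3); cuts so far [(0, 3)]; region rows[0,2) x cols[3,4) = 2x1
Op 7 cut(1, 0): punch at orig (1,3); cuts so far [(0, 3), (1, 3)]; region rows[0,2) x cols[3,4) = 2x1
Unfold 1 (reflect across h@2): 4 holes -> [(0, 3), (1, 3), (2, 3), (3, 3)]
Unfold 2 (reflect across h@4): 8 holes -> [(0, 3), (1, 3), (2, 3), (3, 3), (4, 3), (5, 3), (6, 3), (7, 3)]
Unfold 3 (reflect across h@8): 16 holes -> [(0, 3), (1, 3), (2, 3), (3, 3), (4, 3), (5, 3), (6, 3), (7, 3), (8, 3), (9, 3), (10, 3), (11, 3), (12, 3), (13, 3), (14, 3), (15, 3)]
Unfold 4 (reflect across v@3): 32 holes -> [(0, 2), (0, 3), (1, 2), (1, 3), (2, 2), (2, 3), (3, 2), (3, 3), (4, 2), (4, 3), (5, 2), (5, 3), (6, 2), (6, 3), (7, 2), (7, 3), (8, 2), (8, 3), (9, 2), (9, 3), (10, 2), (10, 3), (11, 2), (11, 3), (12, 2), (12, 3), (13, 2), (13, 3), (14, 2), (14, 3), (15, 2), (15, 3)]
Unfold 5 (reflect across v@2): 64 holes -> [(0, 0), (0, 1), (0, 2), (0, 3), (1, 0), (1, 1), (1, 2), (1, 3), (2, 0), (2, 1), (2, 2), (2, 3), (3, 0), (3, 1), (3, 2), (3, 3), (4, 0), (4, 1), (4, 2), (4, 3), (5, 0), (5, 1), (5, 2), (5, 3), (6, 0), (6, 1), (6, 2), (6, 3), (7, 0), (7, 1), (7, 2), (7, 3), (8, 0), (8, 1), (8, 2), (8, 3), (9, 0), (9, 1), (9, 2), (9, 3), (10, 0), (10, 1), (10, 2), (10, 3), (11, 0), (11, 1), (11, 2), (11, 3), (12, 0), (12, 1), (12, 2), (12, 3), (13, 0), (13, 1), (13, 2), (13, 3), (14, 0), (14, 1), (14, 2), (14, 3), (15, 0), (15, 1), (15, 2), (15, 3)]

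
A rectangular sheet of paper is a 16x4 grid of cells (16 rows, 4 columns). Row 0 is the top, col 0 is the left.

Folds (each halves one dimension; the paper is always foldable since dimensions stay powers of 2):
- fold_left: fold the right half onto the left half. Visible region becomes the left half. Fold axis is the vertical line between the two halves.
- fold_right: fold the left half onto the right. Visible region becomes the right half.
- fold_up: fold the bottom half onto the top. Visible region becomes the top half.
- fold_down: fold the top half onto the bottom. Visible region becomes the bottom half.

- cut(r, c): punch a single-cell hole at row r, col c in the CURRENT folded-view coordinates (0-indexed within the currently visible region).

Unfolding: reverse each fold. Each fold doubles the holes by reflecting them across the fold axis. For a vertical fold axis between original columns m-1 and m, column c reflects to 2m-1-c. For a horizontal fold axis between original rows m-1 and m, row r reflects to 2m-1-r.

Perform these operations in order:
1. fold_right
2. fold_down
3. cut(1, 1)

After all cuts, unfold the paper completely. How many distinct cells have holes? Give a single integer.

Answer: 4

Derivation:
Op 1 fold_right: fold axis v@2; visible region now rows[0,16) x cols[2,4) = 16x2
Op 2 fold_down: fold axis h@8; visible region now rows[8,16) x cols[2,4) = 8x2
Op 3 cut(1, 1): punch at orig (9,3); cuts so far [(9, 3)]; region rows[8,16) x cols[2,4) = 8x2
Unfold 1 (reflect across h@8): 2 holes -> [(6, 3), (9, 3)]
Unfold 2 (reflect across v@2): 4 holes -> [(6, 0), (6, 3), (9, 0), (9, 3)]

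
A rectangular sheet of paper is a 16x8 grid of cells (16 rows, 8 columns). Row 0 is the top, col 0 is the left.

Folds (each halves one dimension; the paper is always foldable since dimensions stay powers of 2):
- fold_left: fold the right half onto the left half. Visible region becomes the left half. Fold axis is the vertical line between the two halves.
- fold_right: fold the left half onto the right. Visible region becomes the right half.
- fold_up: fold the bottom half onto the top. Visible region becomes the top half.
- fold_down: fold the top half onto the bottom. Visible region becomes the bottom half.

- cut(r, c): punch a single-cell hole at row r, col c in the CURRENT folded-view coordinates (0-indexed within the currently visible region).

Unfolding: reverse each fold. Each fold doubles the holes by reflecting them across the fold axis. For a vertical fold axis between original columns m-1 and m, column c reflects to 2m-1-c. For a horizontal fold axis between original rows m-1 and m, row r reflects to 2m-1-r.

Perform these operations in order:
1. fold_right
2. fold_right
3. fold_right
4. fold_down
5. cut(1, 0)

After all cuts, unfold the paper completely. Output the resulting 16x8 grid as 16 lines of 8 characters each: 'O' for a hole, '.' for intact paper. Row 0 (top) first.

Op 1 fold_right: fold axis v@4; visible region now rows[0,16) x cols[4,8) = 16x4
Op 2 fold_right: fold axis v@6; visible region now rows[0,16) x cols[6,8) = 16x2
Op 3 fold_right: fold axis v@7; visible region now rows[0,16) x cols[7,8) = 16x1
Op 4 fold_down: fold axis h@8; visible region now rows[8,16) x cols[7,8) = 8x1
Op 5 cut(1, 0): punch at orig (9,7); cuts so far [(9, 7)]; region rows[8,16) x cols[7,8) = 8x1
Unfold 1 (reflect across h@8): 2 holes -> [(6, 7), (9, 7)]
Unfold 2 (reflect across v@7): 4 holes -> [(6, 6), (6, 7), (9, 6), (9, 7)]
Unfold 3 (reflect across v@6): 8 holes -> [(6, 4), (6, 5), (6, 6), (6, 7), (9, 4), (9, 5), (9, 6), (9, 7)]
Unfold 4 (reflect across v@4): 16 holes -> [(6, 0), (6, 1), (6, 2), (6, 3), (6, 4), (6, 5), (6, 6), (6, 7), (9, 0), (9, 1), (9, 2), (9, 3), (9, 4), (9, 5), (9, 6), (9, 7)]

Answer: ........
........
........
........
........
........
OOOOOOOO
........
........
OOOOOOOO
........
........
........
........
........
........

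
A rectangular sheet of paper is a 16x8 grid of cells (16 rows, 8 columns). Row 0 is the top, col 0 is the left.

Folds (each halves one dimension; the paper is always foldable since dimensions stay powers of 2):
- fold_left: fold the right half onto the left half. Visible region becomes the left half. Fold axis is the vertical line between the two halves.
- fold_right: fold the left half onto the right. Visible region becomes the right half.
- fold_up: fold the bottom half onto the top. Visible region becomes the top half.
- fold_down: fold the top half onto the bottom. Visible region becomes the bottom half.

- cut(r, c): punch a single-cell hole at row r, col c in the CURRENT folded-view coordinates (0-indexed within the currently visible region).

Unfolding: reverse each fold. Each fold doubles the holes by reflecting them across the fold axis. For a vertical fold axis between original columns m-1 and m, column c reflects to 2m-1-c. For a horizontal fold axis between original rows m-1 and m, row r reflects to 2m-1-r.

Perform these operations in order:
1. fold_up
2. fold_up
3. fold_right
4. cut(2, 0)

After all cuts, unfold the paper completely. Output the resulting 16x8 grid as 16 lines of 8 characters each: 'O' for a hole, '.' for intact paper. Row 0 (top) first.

Op 1 fold_up: fold axis h@8; visible region now rows[0,8) x cols[0,8) = 8x8
Op 2 fold_up: fold axis h@4; visible region now rows[0,4) x cols[0,8) = 4x8
Op 3 fold_right: fold axis v@4; visible region now rows[0,4) x cols[4,8) = 4x4
Op 4 cut(2, 0): punch at orig (2,4); cuts so far [(2, 4)]; region rows[0,4) x cols[4,8) = 4x4
Unfold 1 (reflect across v@4): 2 holes -> [(2, 3), (2, 4)]
Unfold 2 (reflect across h@4): 4 holes -> [(2, 3), (2, 4), (5, 3), (5, 4)]
Unfold 3 (reflect across h@8): 8 holes -> [(2, 3), (2, 4), (5, 3), (5, 4), (10, 3), (10, 4), (13, 3), (13, 4)]

Answer: ........
........
...OO...
........
........
...OO...
........
........
........
........
...OO...
........
........
...OO...
........
........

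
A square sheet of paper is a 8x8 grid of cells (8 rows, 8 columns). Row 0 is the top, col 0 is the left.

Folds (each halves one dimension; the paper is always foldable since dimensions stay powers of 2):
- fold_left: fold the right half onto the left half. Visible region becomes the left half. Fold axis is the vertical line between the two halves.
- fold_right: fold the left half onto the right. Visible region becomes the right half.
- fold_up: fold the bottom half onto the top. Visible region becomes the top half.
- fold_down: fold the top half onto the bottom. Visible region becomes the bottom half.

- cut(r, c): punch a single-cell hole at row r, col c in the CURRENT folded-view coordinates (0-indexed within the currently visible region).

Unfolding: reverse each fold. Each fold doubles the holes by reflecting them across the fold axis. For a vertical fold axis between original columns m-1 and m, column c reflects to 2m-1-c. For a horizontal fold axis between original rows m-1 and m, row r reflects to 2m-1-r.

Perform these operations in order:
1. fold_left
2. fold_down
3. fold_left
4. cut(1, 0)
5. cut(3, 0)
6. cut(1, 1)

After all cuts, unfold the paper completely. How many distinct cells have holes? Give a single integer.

Answer: 24

Derivation:
Op 1 fold_left: fold axis v@4; visible region now rows[0,8) x cols[0,4) = 8x4
Op 2 fold_down: fold axis h@4; visible region now rows[4,8) x cols[0,4) = 4x4
Op 3 fold_left: fold axis v@2; visible region now rows[4,8) x cols[0,2) = 4x2
Op 4 cut(1, 0): punch at orig (5,0); cuts so far [(5, 0)]; region rows[4,8) x cols[0,2) = 4x2
Op 5 cut(3, 0): punch at orig (7,0); cuts so far [(5, 0), (7, 0)]; region rows[4,8) x cols[0,2) = 4x2
Op 6 cut(1, 1): punch at orig (5,1); cuts so far [(5, 0), (5, 1), (7, 0)]; region rows[4,8) x cols[0,2) = 4x2
Unfold 1 (reflect across v@2): 6 holes -> [(5, 0), (5, 1), (5, 2), (5, 3), (7, 0), (7, 3)]
Unfold 2 (reflect across h@4): 12 holes -> [(0, 0), (0, 3), (2, 0), (2, 1), (2, 2), (2, 3), (5, 0), (5, 1), (5, 2), (5, 3), (7, 0), (7, 3)]
Unfold 3 (reflect across v@4): 24 holes -> [(0, 0), (0, 3), (0, 4), (0, 7), (2, 0), (2, 1), (2, 2), (2, 3), (2, 4), (2, 5), (2, 6), (2, 7), (5, 0), (5, 1), (5, 2), (5, 3), (5, 4), (5, 5), (5, 6), (5, 7), (7, 0), (7, 3), (7, 4), (7, 7)]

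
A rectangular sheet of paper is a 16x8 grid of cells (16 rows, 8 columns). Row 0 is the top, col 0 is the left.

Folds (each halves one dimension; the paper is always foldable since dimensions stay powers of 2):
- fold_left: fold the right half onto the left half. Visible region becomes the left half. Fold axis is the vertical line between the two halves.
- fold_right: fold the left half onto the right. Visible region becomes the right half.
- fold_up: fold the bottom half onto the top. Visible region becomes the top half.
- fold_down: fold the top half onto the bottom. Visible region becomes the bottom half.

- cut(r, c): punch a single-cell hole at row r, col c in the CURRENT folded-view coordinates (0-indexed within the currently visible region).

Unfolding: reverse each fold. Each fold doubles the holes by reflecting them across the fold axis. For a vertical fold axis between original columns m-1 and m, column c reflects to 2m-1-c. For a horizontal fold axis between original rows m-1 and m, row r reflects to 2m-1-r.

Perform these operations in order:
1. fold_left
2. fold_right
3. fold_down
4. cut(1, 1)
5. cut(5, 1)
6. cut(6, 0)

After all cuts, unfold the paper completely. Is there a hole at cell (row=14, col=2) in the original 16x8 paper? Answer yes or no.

Op 1 fold_left: fold axis v@4; visible region now rows[0,16) x cols[0,4) = 16x4
Op 2 fold_right: fold axis v@2; visible region now rows[0,16) x cols[2,4) = 16x2
Op 3 fold_down: fold axis h@8; visible region now rows[8,16) x cols[2,4) = 8x2
Op 4 cut(1, 1): punch at orig (9,3); cuts so far [(9, 3)]; region rows[8,16) x cols[2,4) = 8x2
Op 5 cut(5, 1): punch at orig (13,3); cuts so far [(9, 3), (13, 3)]; region rows[8,16) x cols[2,4) = 8x2
Op 6 cut(6, 0): punch at orig (14,2); cuts so far [(9, 3), (13, 3), (14, 2)]; region rows[8,16) x cols[2,4) = 8x2
Unfold 1 (reflect across h@8): 6 holes -> [(1, 2), (2, 3), (6, 3), (9, 3), (13, 3), (14, 2)]
Unfold 2 (reflect across v@2): 12 holes -> [(1, 1), (1, 2), (2, 0), (2, 3), (6, 0), (6, 3), (9, 0), (9, 3), (13, 0), (13, 3), (14, 1), (14, 2)]
Unfold 3 (reflect across v@4): 24 holes -> [(1, 1), (1, 2), (1, 5), (1, 6), (2, 0), (2, 3), (2, 4), (2, 7), (6, 0), (6, 3), (6, 4), (6, 7), (9, 0), (9, 3), (9, 4), (9, 7), (13, 0), (13, 3), (13, 4), (13, 7), (14, 1), (14, 2), (14, 5), (14, 6)]
Holes: [(1, 1), (1, 2), (1, 5), (1, 6), (2, 0), (2, 3), (2, 4), (2, 7), (6, 0), (6, 3), (6, 4), (6, 7), (9, 0), (9, 3), (9, 4), (9, 7), (13, 0), (13, 3), (13, 4), (13, 7), (14, 1), (14, 2), (14, 5), (14, 6)]

Answer: yes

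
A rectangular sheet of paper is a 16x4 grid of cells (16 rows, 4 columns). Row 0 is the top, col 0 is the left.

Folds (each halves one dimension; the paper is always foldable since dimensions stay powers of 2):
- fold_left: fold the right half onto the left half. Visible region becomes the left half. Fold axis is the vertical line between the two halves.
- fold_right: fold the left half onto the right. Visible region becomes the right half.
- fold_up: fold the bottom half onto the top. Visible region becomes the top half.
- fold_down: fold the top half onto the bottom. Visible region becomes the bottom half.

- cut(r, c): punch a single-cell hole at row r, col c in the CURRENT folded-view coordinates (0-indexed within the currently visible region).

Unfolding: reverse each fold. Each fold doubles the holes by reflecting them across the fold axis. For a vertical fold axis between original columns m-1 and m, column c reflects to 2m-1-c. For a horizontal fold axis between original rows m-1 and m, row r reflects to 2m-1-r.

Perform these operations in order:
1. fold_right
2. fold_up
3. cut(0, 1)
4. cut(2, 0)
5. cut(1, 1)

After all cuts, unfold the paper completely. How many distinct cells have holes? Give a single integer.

Op 1 fold_right: fold axis v@2; visible region now rows[0,16) x cols[2,4) = 16x2
Op 2 fold_up: fold axis h@8; visible region now rows[0,8) x cols[2,4) = 8x2
Op 3 cut(0, 1): punch at orig (0,3); cuts so far [(0, 3)]; region rows[0,8) x cols[2,4) = 8x2
Op 4 cut(2, 0): punch at orig (2,2); cuts so far [(0, 3), (2, 2)]; region rows[0,8) x cols[2,4) = 8x2
Op 5 cut(1, 1): punch at orig (1,3); cuts so far [(0, 3), (1, 3), (2, 2)]; region rows[0,8) x cols[2,4) = 8x2
Unfold 1 (reflect across h@8): 6 holes -> [(0, 3), (1, 3), (2, 2), (13, 2), (14, 3), (15, 3)]
Unfold 2 (reflect across v@2): 12 holes -> [(0, 0), (0, 3), (1, 0), (1, 3), (2, 1), (2, 2), (13, 1), (13, 2), (14, 0), (14, 3), (15, 0), (15, 3)]

Answer: 12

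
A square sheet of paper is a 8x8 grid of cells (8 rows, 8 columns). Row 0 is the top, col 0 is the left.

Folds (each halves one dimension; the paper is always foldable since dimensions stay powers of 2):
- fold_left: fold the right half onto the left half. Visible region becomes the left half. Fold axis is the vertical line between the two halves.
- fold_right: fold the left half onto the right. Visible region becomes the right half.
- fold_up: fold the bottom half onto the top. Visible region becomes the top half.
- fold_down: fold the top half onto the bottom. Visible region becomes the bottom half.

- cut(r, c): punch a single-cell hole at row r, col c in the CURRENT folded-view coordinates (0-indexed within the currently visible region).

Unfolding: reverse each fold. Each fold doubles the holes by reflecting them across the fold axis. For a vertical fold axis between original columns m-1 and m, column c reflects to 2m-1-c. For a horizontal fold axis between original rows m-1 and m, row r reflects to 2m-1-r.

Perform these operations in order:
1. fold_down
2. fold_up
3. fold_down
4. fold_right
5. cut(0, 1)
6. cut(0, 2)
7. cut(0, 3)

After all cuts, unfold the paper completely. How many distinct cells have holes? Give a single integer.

Op 1 fold_down: fold axis h@4; visible region now rows[4,8) x cols[0,8) = 4x8
Op 2 fold_up: fold axis h@6; visible region now rows[4,6) x cols[0,8) = 2x8
Op 3 fold_down: fold axis h@5; visible region now rows[5,6) x cols[0,8) = 1x8
Op 4 fold_right: fold axis v@4; visible region now rows[5,6) x cols[4,8) = 1x4
Op 5 cut(0, 1): punch at orig (5,5); cuts so far [(5, 5)]; region rows[5,6) x cols[4,8) = 1x4
Op 6 cut(0, 2): punch at orig (5,6); cuts so far [(5, 5), (5, 6)]; region rows[5,6) x cols[4,8) = 1x4
Op 7 cut(0, 3): punch at orig (5,7); cuts so far [(5, 5), (5, 6), (5, 7)]; region rows[5,6) x cols[4,8) = 1x4
Unfold 1 (reflect across v@4): 6 holes -> [(5, 0), (5, 1), (5, 2), (5, 5), (5, 6), (5, 7)]
Unfold 2 (reflect across h@5): 12 holes -> [(4, 0), (4, 1), (4, 2), (4, 5), (4, 6), (4, 7), (5, 0), (5, 1), (5, 2), (5, 5), (5, 6), (5, 7)]
Unfold 3 (reflect across h@6): 24 holes -> [(4, 0), (4, 1), (4, 2), (4, 5), (4, 6), (4, 7), (5, 0), (5, 1), (5, 2), (5, 5), (5, 6), (5, 7), (6, 0), (6, 1), (6, 2), (6, 5), (6, 6), (6, 7), (7, 0), (7, 1), (7, 2), (7, 5), (7, 6), (7, 7)]
Unfold 4 (reflect across h@4): 48 holes -> [(0, 0), (0, 1), (0, 2), (0, 5), (0, 6), (0, 7), (1, 0), (1, 1), (1, 2), (1, 5), (1, 6), (1, 7), (2, 0), (2, 1), (2, 2), (2, 5), (2, 6), (2, 7), (3, 0), (3, 1), (3, 2), (3, 5), (3, 6), (3, 7), (4, 0), (4, 1), (4, 2), (4, 5), (4, 6), (4, 7), (5, 0), (5, 1), (5, 2), (5, 5), (5, 6), (5, 7), (6, 0), (6, 1), (6, 2), (6, 5), (6, 6), (6, 7), (7, 0), (7, 1), (7, 2), (7, 5), (7, 6), (7, 7)]

Answer: 48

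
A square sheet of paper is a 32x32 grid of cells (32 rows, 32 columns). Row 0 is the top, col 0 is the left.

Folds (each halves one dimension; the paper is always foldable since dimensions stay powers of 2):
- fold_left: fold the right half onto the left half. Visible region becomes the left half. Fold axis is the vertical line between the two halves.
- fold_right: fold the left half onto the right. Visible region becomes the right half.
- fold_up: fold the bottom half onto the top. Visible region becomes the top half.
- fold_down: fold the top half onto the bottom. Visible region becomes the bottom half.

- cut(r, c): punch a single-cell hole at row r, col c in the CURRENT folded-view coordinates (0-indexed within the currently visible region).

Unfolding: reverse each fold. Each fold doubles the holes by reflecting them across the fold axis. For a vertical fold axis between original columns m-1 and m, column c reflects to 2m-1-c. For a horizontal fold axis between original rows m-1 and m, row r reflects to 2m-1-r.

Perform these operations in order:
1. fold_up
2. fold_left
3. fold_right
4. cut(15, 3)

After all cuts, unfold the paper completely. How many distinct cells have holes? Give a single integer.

Answer: 8

Derivation:
Op 1 fold_up: fold axis h@16; visible region now rows[0,16) x cols[0,32) = 16x32
Op 2 fold_left: fold axis v@16; visible region now rows[0,16) x cols[0,16) = 16x16
Op 3 fold_right: fold axis v@8; visible region now rows[0,16) x cols[8,16) = 16x8
Op 4 cut(15, 3): punch at orig (15,11); cuts so far [(15, 11)]; region rows[0,16) x cols[8,16) = 16x8
Unfold 1 (reflect across v@8): 2 holes -> [(15, 4), (15, 11)]
Unfold 2 (reflect across v@16): 4 holes -> [(15, 4), (15, 11), (15, 20), (15, 27)]
Unfold 3 (reflect across h@16): 8 holes -> [(15, 4), (15, 11), (15, 20), (15, 27), (16, 4), (16, 11), (16, 20), (16, 27)]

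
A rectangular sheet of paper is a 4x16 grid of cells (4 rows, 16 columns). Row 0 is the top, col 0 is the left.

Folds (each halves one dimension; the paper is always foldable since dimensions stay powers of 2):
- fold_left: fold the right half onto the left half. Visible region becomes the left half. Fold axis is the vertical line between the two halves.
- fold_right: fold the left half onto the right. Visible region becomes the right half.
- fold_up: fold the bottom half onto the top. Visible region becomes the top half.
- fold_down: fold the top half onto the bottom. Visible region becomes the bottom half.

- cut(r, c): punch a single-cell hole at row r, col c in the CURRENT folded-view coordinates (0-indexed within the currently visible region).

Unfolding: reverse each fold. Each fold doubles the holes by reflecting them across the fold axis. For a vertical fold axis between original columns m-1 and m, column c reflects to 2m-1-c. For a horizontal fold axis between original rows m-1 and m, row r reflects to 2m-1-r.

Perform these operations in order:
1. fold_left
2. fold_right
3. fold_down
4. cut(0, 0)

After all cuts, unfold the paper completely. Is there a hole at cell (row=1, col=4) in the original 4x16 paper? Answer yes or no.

Op 1 fold_left: fold axis v@8; visible region now rows[0,4) x cols[0,8) = 4x8
Op 2 fold_right: fold axis v@4; visible region now rows[0,4) x cols[4,8) = 4x4
Op 3 fold_down: fold axis h@2; visible region now rows[2,4) x cols[4,8) = 2x4
Op 4 cut(0, 0): punch at orig (2,4); cuts so far [(2, 4)]; region rows[2,4) x cols[4,8) = 2x4
Unfold 1 (reflect across h@2): 2 holes -> [(1, 4), (2, 4)]
Unfold 2 (reflect across v@4): 4 holes -> [(1, 3), (1, 4), (2, 3), (2, 4)]
Unfold 3 (reflect across v@8): 8 holes -> [(1, 3), (1, 4), (1, 11), (1, 12), (2, 3), (2, 4), (2, 11), (2, 12)]
Holes: [(1, 3), (1, 4), (1, 11), (1, 12), (2, 3), (2, 4), (2, 11), (2, 12)]

Answer: yes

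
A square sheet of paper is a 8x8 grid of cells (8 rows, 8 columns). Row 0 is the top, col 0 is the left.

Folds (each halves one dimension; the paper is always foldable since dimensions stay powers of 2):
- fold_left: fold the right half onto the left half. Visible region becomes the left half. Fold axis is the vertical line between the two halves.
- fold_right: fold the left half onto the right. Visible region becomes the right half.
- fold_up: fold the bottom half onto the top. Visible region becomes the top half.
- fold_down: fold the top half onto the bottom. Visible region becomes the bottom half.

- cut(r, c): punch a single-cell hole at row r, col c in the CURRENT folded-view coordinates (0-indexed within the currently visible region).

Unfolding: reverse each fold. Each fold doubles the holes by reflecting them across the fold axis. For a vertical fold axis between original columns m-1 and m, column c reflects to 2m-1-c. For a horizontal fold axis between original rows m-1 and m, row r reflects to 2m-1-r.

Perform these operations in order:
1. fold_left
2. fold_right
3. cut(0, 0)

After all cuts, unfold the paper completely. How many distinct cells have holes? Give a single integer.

Answer: 4

Derivation:
Op 1 fold_left: fold axis v@4; visible region now rows[0,8) x cols[0,4) = 8x4
Op 2 fold_right: fold axis v@2; visible region now rows[0,8) x cols[2,4) = 8x2
Op 3 cut(0, 0): punch at orig (0,2); cuts so far [(0, 2)]; region rows[0,8) x cols[2,4) = 8x2
Unfold 1 (reflect across v@2): 2 holes -> [(0, 1), (0, 2)]
Unfold 2 (reflect across v@4): 4 holes -> [(0, 1), (0, 2), (0, 5), (0, 6)]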